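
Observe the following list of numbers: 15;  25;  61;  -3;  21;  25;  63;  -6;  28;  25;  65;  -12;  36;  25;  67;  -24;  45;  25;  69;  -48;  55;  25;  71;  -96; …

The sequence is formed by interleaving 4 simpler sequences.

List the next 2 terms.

The terms cycle through 4 interleaved subsequences.
Stream A is 15, 21, 28, 36, 45, 55, which is triangular numbers starting at T_5.
Stream B is 25, 25, 25, 25, 25, 25, which is constant 25.
Stream C is 61, 63, 65, 67, 69, 71, which is linear: a_n = 59 + 2·n.
Stream D is -3, -6, -12, -24, -48, -96, which is geometric, ×2 each step.
Term 25 comes from stream A (its 7th entry): 66.
Position 26 → stream B, term 7 = 25.

66, 25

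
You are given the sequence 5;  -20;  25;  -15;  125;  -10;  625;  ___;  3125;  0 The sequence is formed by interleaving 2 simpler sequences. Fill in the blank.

The terms cycle through 2 interleaved subsequences.
Track A = 5, 25, 125, 625, 3125: successive powers of 5.
Track B = -20, -15, -10, ?, 0: adding 5 each time.
So the missing entry in track B is -5.

-5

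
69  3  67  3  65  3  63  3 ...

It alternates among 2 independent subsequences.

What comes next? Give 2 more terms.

61, 3

Odd-indexed and even-indexed terms follow separate rules.
Subsequence A = 69, 67, 65, 63: subtracting 2 each time.
Subsequence B = 3, 3, 3, 3: always 3.
The 9th slot belongs to subsequence A; its 5th term is 61.
Position 10 → subsequence B, term 5 = 3.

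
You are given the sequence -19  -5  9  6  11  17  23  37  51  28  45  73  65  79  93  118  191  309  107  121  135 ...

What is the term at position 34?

The slot pattern repeats as AAABBB (period 6), so there are 2 interleaved tracks.
Track A is -19, -5, 9, 23, 37, 51, 65, 79, 93, 107, 121, 135, which is linear: a_n = -33 + 14·n.
Track B is 6, 11, 17, 28, 45, 73, 118, 191, 309, which is each term equals the sum of the previous two.
Position 34 falls in track B as its term 16, giving 8972.

8972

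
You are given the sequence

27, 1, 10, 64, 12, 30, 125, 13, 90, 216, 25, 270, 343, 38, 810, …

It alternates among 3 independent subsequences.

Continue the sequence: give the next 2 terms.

Read the sequence 3 terms at a time; column i is its own pattern.
Subsequence A: 27, 64, 125, 216, 343. The cubes 3³, 4³, 5³, ….
Subsequence B: 1, 12, 13, 25, 38. A Fibonacci-like recurrence a_n = a_{n-1} + a_{n-2}.
Subsequence C: 10, 30, 90, 270, 810. A geometric progression (common ratio 3).
Position 16 → subsequence A, term 6 = 512.
The 17th slot belongs to subsequence B; its 6th term is 63.

512, 63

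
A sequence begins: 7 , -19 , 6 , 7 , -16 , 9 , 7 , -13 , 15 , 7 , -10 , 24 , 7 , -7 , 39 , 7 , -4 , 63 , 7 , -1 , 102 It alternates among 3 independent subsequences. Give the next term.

7

Split by position mod 3 into 3 tracks.
Track A = 7, 7, 7, 7, 7, 7, 7: the constant sequence 7.
Track B = -19, -16, -13, -10, -7, -4, -1: adding 3 each time.
Track C = 6, 9, 15, 24, 39, 63, 102: Fibonacci-style (each term is the sum of the two before it).
Term 22 comes from track A (its 8th entry): 7.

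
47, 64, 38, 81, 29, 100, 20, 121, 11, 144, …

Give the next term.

Odd-indexed and even-indexed terms follow separate rules.
Track A = 47, 38, 29, 20, 11: arithmetic with common difference −9.
Track B = 64, 81, 100, 121, 144: the squares 8², 9², 10², ….
Position 11 falls in track A as its term 6, giving 2.

2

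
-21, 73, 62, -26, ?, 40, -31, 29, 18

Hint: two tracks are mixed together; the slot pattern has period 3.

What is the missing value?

Reading positions in blocks of 3 reveals the pattern ABB — 2 tracks woven together.
Subsequence A = -21, -26, -31: arithmetic with common difference −5.
Subsequence B = 73, 62, ?, 40, 29, 18: subtracting 11 each time.
Filling subsequence B at index 3 by its rule yields 51.

51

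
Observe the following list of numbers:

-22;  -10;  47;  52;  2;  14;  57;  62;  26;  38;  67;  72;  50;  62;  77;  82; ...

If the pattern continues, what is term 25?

The slot pattern repeats as AABB (period 4), so there are 2 interleaved tracks.
Track A: -22, -10, 2, 14, 26, 38, 50, 62 (arithmetic with common difference +12).
Track B: 47, 52, 57, 62, 67, 72, 77, 82 (arithmetic, step +5).
Position 25 → track A, term 13 = 122.

122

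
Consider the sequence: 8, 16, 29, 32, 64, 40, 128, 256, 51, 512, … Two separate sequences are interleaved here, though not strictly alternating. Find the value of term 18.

Reading positions in blocks of 3 reveals the pattern AAB — 2 tracks woven together.
Stream A: 8, 16, 32, 64, 128, 256, 512 — successive powers of 2.
Stream B: 29, 40, 51 — arithmetic with common difference +11.
Position 18 falls in stream B as its term 6, giving 84.

84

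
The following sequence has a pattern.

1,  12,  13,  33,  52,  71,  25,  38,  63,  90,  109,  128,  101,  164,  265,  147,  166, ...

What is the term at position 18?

The slot pattern repeats as AAABBB (period 6), so there are 2 interleaved tracks.
Track A = 1, 12, 13, 25, 38, 63, 101, 164, 265: Fibonacci-style (each term is the sum of the two before it).
Track B = 33, 52, 71, 90, 109, 128, 147, 166: adding 19 each time.
Term 18 comes from track B (its 9th entry): 185.

185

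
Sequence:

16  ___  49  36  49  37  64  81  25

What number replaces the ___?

The slot pattern repeats as AAB (period 3), so there are 2 interleaved tracks.
Track A is 16, ?, 36, 49, 64, 81, which is the squares 4², 5², 6², ….
Track B is 49, 37, 25, which is linear: a_n = 61 − 12·n.
So the missing entry in track A is 25.

25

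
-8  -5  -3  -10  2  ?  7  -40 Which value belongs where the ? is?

The terms cycle through 2 interleaved subsequences.
Track A = -8, -3, 2, 7: linear: a_n = -13 + 5·n.
Track B = -5, -10, ?, -40: geometric with ratio 2.
Filling track B at index 3 by its rule yields -20.

-20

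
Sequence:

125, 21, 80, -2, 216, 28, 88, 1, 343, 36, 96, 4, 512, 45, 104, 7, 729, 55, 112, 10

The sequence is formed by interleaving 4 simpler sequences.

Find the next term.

1000

Split by position mod 4 into 4 tracks.
Track A: 125, 216, 343, 512, 729 — perfect cubes starting at 5³.
Track B: 21, 28, 36, 45, 55 — triangular numbers starting at T_6.
Track C: 80, 88, 96, 104, 112 — adding 8 each time.
Track D: -2, 1, 4, 7, 10 — adding 3 each time.
The 21st slot belongs to track A; its 6th term is 1000.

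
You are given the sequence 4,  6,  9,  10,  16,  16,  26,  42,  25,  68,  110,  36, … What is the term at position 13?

Positions follow the repeating pattern AAB; grouping by letter gives 2 tracks.
Track A: 4, 6, 10, 16, 26, 42, 68, 110 — each term equals the sum of the previous two.
Track B: 9, 16, 25, 36 — the squares 3², 4², 5², ….
Position 13 falls in track A as its term 9, giving 178.

178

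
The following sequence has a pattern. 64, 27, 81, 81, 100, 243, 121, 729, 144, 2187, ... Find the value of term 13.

Odd-indexed and even-indexed terms follow separate rules.
Stream A: 64, 81, 100, 121, 144 (perfect squares starting at 8²).
Stream B: 27, 81, 243, 729, 2187 (powers of 3).
Term 13 comes from stream A (its 7th entry): 196.

196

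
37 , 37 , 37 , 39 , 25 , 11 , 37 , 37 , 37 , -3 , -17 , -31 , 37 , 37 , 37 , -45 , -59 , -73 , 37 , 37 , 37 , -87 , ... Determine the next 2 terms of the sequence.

The slot pattern repeats as AAABBB (period 6), so there are 2 interleaved tracks.
Subsequence A: 37, 37, 37, 37, 37, 37, 37, 37, 37, 37, 37, 37 (always 37).
Subsequence B: 39, 25, 11, -3, -17, -31, -45, -59, -73, -87 (arithmetic with common difference −14).
Term 23 comes from subsequence B (its 11th entry): -101.
The 24th slot belongs to subsequence B; its 12th term is -115.

-101, -115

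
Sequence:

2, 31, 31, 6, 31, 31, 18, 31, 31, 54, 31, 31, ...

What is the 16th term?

The slot pattern repeats as ABB (period 3), so there are 2 interleaved tracks.
Track A: 2, 6, 18, 54 (multiplying by 3 each time).
Track B: 31, 31, 31, 31, 31, 31, 31, 31 (constant 31).
Term 16 comes from track A (its 6th entry): 486.

486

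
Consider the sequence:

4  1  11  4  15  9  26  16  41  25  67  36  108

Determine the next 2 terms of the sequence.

The terms cycle through 2 interleaved subsequences.
Track A: 4, 11, 15, 26, 41, 67, 108 — a Fibonacci-like recurrence a_n = a_{n-1} + a_{n-2}.
Track B: 1, 4, 9, 16, 25, 36 — the squares 1², 2², 3², ….
Position 14 → track B, term 7 = 49.
The 15th slot belongs to track A; its 8th term is 175.

49, 175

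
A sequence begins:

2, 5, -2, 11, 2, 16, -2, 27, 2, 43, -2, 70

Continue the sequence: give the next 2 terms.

2, 113

Split by position mod 2 into 2 tracks.
Track A: 2, -2, 2, -2, 2, -2 — oscillating between 2 and -2.
Track B: 5, 11, 16, 27, 43, 70 — a Fibonacci-like recurrence a_n = a_{n-1} + a_{n-2}.
Position 13 → track A, term 7 = 2.
Term 14 comes from track B (its 7th entry): 113.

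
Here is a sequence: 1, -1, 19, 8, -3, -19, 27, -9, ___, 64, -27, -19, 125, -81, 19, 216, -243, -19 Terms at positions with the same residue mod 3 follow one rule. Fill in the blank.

19

Split by position mod 3 into 3 tracks.
Subsequence A = 1, 8, 27, 64, 125, 216: the cubes 1³, 2³, 3³, ….
Subsequence B = -1, -3, -9, -27, -81, -243: geometric, ×3 each step.
Subsequence C = 19, -19, ?, -19, 19, -19: alternating ±19.
The gap is subsequence C's term 3; the rule gives 19.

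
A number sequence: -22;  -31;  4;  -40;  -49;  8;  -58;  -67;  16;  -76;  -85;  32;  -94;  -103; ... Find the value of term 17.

-121

Reading positions in blocks of 3 reveals the pattern AAB — 2 tracks woven together.
Stream A: -22, -31, -40, -49, -58, -67, -76, -85, -94, -103 — subtracting 9 each time.
Stream B: 4, 8, 16, 32 — powers of 2.
The 17th slot belongs to stream A; its 12th term is -121.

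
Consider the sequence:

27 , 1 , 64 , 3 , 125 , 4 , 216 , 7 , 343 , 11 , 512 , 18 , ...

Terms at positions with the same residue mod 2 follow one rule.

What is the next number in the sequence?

Split by position mod 2 into 2 tracks.
Track A is 27, 64, 125, 216, 343, 512, which is the cubes 3³, 4³, 5³, ….
Track B is 1, 3, 4, 7, 11, 18, which is a Fibonacci-like recurrence a_n = a_{n-1} + a_{n-2}.
Term 13 comes from track A (its 7th entry): 729.

729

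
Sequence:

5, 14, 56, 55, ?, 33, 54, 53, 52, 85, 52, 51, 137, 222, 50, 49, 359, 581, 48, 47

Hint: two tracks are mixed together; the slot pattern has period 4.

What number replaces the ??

19

Reading positions in blocks of 4 reveals the pattern AABB — 2 tracks woven together.
Subsequence A is 5, 14, ?, 33, 52, 85, 137, 222, 359, 581, which is a Fibonacci-like recurrence a_n = a_{n-1} + a_{n-2}.
Subsequence B is 56, 55, 54, 53, 52, 51, 50, 49, 48, 47, which is linear: a_n = 57 − n.
Subsequence A's pattern makes the blank 19.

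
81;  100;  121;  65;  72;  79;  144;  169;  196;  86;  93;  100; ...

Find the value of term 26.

Positions follow the repeating pattern AAABBB; grouping by letter gives 2 tracks.
Stream A: 81, 100, 121, 144, 169, 196. Perfect squares starting at 9².
Stream B: 65, 72, 79, 86, 93, 100. Arithmetic with common difference +7.
Position 26 → stream A, term 14 = 484.

484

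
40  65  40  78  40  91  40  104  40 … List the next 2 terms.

117, 40

Taking every 2nd term gives 2 separate tracks.
Subsequence A = 40, 40, 40, 40, 40: constant 40.
Subsequence B = 65, 78, 91, 104: linear: a_n = 52 + 13·n.
The 10th slot belongs to subsequence B; its 5th term is 117.
Position 11 → subsequence A, term 6 = 40.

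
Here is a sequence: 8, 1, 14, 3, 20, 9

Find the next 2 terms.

26, 27

Taking every 2nd term gives 2 separate tracks.
Stream A is 8, 14, 20, which is arithmetic with common difference +6.
Stream B is 1, 3, 9, which is powers 3^0, 3^1, 3^2, ….
Position 7 → stream A, term 4 = 26.
Term 8 comes from stream B (its 4th entry): 27.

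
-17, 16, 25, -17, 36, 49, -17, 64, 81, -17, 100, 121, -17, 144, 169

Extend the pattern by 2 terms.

The slot pattern repeats as ABB (period 3), so there are 2 interleaved tracks.
Subsequence A: -17, -17, -17, -17, -17 (always -17).
Subsequence B: 16, 25, 36, 49, 64, 81, 100, 121, 144, 169 (consecutive squares n² from n = 4).
Position 16 falls in subsequence A as its term 6, giving -17.
Position 17 → subsequence B, term 11 = 196.

-17, 196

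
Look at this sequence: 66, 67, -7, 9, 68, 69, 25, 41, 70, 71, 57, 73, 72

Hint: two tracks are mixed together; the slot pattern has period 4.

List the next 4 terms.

The slot pattern repeats as AABB (period 4), so there are 2 interleaved tracks.
Subsequence A is 66, 67, 68, 69, 70, 71, 72, which is adding 1 each time.
Subsequence B is -7, 9, 25, 41, 57, 73, which is arithmetic, step +16.
Position 14 → subsequence A, term 8 = 73.
Term 15 comes from subsequence B (its 7th entry): 89.
Position 16 → subsequence B, term 8 = 105.
Term 17 comes from subsequence A (its 9th entry): 74.

73, 89, 105, 74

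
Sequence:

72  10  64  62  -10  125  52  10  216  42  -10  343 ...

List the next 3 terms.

32, 10, 512

Split by position mod 3 into 3 tracks.
Track A is 72, 62, 52, 42, which is arithmetic, step −10.
Track B is 10, -10, 10, -10, which is oscillating between 10 and -10.
Track C is 64, 125, 216, 343, which is perfect cubes starting at 4³.
Position 13 falls in track A as its term 5, giving 32.
Term 14 comes from track B (its 5th entry): 10.
Term 15 comes from track C (its 5th entry): 512.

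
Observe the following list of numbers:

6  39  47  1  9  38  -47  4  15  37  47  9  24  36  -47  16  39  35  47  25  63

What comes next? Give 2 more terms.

Split by position mod 4 into 4 tracks.
Track A = 6, 9, 15, 24, 39, 63: Fibonacci-style (each term is the sum of the two before it).
Track B = 39, 38, 37, 36, 35: arithmetic with common difference −1.
Track C = 47, -47, 47, -47, 47: oscillating between 47 and -47.
Track D = 1, 4, 9, 16, 25: perfect squares starting at 1².
Term 22 comes from track B (its 6th entry): 34.
The 23rd slot belongs to track C; its 6th term is -47.

34, -47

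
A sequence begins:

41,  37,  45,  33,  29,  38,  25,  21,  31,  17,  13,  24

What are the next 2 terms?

9, 5

The slot pattern repeats as AAB (period 3), so there are 2 interleaved tracks.
Track A: 41, 37, 33, 29, 25, 21, 17, 13. Linear: a_n = 45 − 4·n.
Track B: 45, 38, 31, 24. Arithmetic, step −7.
Position 13 → track A, term 9 = 9.
Position 14 falls in track A as its term 10, giving 5.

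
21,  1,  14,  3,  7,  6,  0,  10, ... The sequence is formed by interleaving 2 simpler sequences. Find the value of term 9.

Positions 1, 3, 5, … form one subsequence and positions 2, 4, 6, … form another.
Track A is 21, 14, 7, 0, which is subtracting 7 each time.
Track B is 1, 3, 6, 10, which is triangular numbers starting at T_1.
Position 9 falls in track A as its term 5, giving -7.

-7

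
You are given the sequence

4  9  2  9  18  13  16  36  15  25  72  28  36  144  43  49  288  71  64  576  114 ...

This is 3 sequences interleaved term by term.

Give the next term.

81

Split by position mod 3 into 3 tracks.
Track A: 4, 9, 16, 25, 36, 49, 64 — the squares 2², 3², 4², ….
Track B: 9, 18, 36, 72, 144, 288, 576 — geometric, ×2 each step.
Track C: 2, 13, 15, 28, 43, 71, 114 — a Fibonacci-like recurrence a_n = a_{n-1} + a_{n-2}.
Position 22 → track A, term 8 = 81.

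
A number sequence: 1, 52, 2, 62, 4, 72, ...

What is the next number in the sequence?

Split by position mod 2 into 2 tracks.
Track A is 1, 2, 4, which is successive powers of 2.
Track B is 52, 62, 72, which is arithmetic, step +10.
Term 7 comes from track A (its 4th entry): 8.

8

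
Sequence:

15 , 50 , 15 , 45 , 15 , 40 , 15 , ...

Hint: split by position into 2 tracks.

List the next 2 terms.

35, 15

Taking every 2nd term gives 2 separate tracks.
Track A: 15, 15, 15, 15. Constant 15.
Track B: 50, 45, 40. Subtracting 5 each time.
Position 8 → track B, term 4 = 35.
Position 9 falls in track A as its term 5, giving 15.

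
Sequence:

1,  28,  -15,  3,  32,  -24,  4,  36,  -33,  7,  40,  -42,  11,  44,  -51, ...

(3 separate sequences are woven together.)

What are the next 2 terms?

Split by position mod 3 into 3 tracks.
Track A: 1, 3, 4, 7, 11 (a Fibonacci-like recurrence a_n = a_{n-1} + a_{n-2}).
Track B: 28, 32, 36, 40, 44 (linear: a_n = 24 + 4·n).
Track C: -15, -24, -33, -42, -51 (linear: a_n = -6 − 9·n).
Position 16 falls in track A as its term 6, giving 18.
The 17th slot belongs to track B; its 6th term is 48.

18, 48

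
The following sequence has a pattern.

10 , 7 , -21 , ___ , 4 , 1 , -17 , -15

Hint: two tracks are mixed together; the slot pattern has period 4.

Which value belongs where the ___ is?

The slot pattern repeats as AABB (period 4), so there are 2 interleaved tracks.
Stream A: 10, 7, 4, 1 — arithmetic, step −3.
Stream B: -21, ?, -17, -15 — adding 2 each time.
Stream B's pattern makes the blank -19.

-19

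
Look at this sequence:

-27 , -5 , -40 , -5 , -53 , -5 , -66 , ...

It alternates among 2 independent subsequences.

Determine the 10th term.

The terms cycle through 2 interleaved subsequences.
Track A: -27, -40, -53, -66 — subtracting 13 each time.
Track B: -5, -5, -5 — constant -5.
Term 10 comes from track B (its 5th entry): -5.

-5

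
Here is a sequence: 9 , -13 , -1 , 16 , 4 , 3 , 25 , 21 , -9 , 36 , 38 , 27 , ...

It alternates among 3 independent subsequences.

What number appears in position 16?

Taking every 3rd term gives 3 separate tracks.
Track A: 9, 16, 25, 36. Perfect squares starting at 3².
Track B: -13, 4, 21, 38. Adding 17 each time.
Track C: -1, 3, -9, 27. Geometric, ×-3 each step.
Position 16 → track A, term 6 = 64.

64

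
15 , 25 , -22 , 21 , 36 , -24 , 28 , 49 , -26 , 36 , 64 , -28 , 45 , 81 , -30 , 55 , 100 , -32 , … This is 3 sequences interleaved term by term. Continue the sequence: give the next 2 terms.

66, 121

The terms cycle through 3 interleaved subsequences.
Subsequence A = 15, 21, 28, 36, 45, 55: triangular numbers starting at T_5.
Subsequence B = 25, 36, 49, 64, 81, 100: the squares 5², 6², 7², ….
Subsequence C = -22, -24, -26, -28, -30, -32: linear: a_n = -20 − 2·n.
The 19th slot belongs to subsequence A; its 7th term is 66.
The 20th slot belongs to subsequence B; its 7th term is 121.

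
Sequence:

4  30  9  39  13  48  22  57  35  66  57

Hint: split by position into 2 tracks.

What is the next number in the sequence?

Odd-indexed and even-indexed terms follow separate rules.
Track A: 4, 9, 13, 22, 35, 57 (each term equals the sum of the previous two).
Track B: 30, 39, 48, 57, 66 (arithmetic, step +9).
The 12th slot belongs to track B; its 6th term is 75.

75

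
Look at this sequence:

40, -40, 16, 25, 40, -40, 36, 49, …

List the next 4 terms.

40, -40, 64, 81

The slot pattern repeats as AABB (period 4), so there are 2 interleaved tracks.
Track A is 40, -40, 40, -40, which is alternating ±40.
Track B is 16, 25, 36, 49, which is the squares 4², 5², 6², ….
The 9th slot belongs to track A; its 5th term is 40.
Position 10 → track A, term 6 = -40.
The 11th slot belongs to track B; its 5th term is 64.
Position 12 → track B, term 6 = 81.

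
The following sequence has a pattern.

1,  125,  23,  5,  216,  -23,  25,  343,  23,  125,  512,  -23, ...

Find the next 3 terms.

Read the sequence 3 terms at a time; column i is its own pattern.
Track A: 1, 5, 25, 125 — a geometric progression (common ratio 5).
Track B: 125, 216, 343, 512 — perfect cubes starting at 5³.
Track C: 23, -23, 23, -23 — alternating ±23.
Term 13 comes from track A (its 5th entry): 625.
Term 14 comes from track B (its 5th entry): 729.
Term 15 comes from track C (its 5th entry): 23.

625, 729, 23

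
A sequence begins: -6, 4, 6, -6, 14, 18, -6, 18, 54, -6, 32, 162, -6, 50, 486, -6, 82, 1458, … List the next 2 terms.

Split by position mod 3: positions 1, 4, 7, … form one track, and each other residue class forms its own.
Subsequence A: -6, -6, -6, -6, -6, -6 — always -6.
Subsequence B: 4, 14, 18, 32, 50, 82 — each term equals the sum of the previous two.
Subsequence C: 6, 18, 54, 162, 486, 1458 — geometric, ×3 each step.
The 19th slot belongs to subsequence A; its 7th term is -6.
Position 20 falls in subsequence B as its term 7, giving 132.

-6, 132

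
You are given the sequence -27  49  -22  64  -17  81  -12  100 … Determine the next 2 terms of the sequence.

-7, 121

Taking every 2nd term gives 2 separate tracks.
Stream A: -27, -22, -17, -12 — arithmetic, step +5.
Stream B: 49, 64, 81, 100 — perfect squares starting at 7².
Term 9 comes from stream A (its 5th entry): -7.
Position 10 → stream B, term 5 = 121.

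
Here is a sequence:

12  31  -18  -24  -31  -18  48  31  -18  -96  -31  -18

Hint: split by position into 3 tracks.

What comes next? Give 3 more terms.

192, 31, -18

Taking every 3rd term gives 3 separate tracks.
Subsequence A: 12, -24, 48, -96 — a geometric progression (common ratio -2).
Subsequence B: 31, -31, 31, -31 — the oscillation 31·(−1)^(n+1).
Subsequence C: -18, -18, -18, -18 — the constant sequence -18.
The 13th slot belongs to subsequence A; its 5th term is 192.
Position 14 → subsequence B, term 5 = 31.
Position 15 falls in subsequence C as its term 5, giving -18.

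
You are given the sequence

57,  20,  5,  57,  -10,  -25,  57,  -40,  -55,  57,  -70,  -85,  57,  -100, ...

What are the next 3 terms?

The slot pattern repeats as ABB (period 3), so there are 2 interleaved tracks.
Track A: 57, 57, 57, 57, 57. Constant 57.
Track B: 20, 5, -10, -25, -40, -55, -70, -85, -100. Linear: a_n = 35 − 15·n.
Position 15 → track B, term 10 = -115.
Position 16 → track A, term 6 = 57.
Term 17 comes from track B (its 11th entry): -130.

-115, 57, -130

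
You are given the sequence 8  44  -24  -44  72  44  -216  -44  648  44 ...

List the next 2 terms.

Taking every 2nd term gives 2 separate tracks.
Stream A: 8, -24, 72, -216, 648 — geometric with ratio -3.
Stream B: 44, -44, 44, -44, 44 — alternating ±44.
The 11th slot belongs to stream A; its 6th term is -1944.
Position 12 → stream B, term 6 = -44.

-1944, -44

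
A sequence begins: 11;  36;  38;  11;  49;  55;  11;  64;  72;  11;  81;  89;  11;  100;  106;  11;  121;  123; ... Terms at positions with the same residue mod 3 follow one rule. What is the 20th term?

Split by position mod 3: positions 1, 4, 7, … form one track, and each other residue class forms its own.
Track A: 11, 11, 11, 11, 11, 11. Always 11.
Track B: 36, 49, 64, 81, 100, 121. Perfect squares starting at 6².
Track C: 38, 55, 72, 89, 106, 123. Adding 17 each time.
Position 20 → track B, term 7 = 144.

144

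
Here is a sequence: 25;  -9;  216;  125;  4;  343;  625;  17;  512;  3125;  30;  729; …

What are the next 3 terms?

Read the sequence 3 terms at a time; column i is its own pattern.
Track A = 25, 125, 625, 3125: powers of 5.
Track B = -9, 4, 17, 30: adding 13 each time.
Track C = 216, 343, 512, 729: consecutive cubes n³ from n = 6.
Position 13 falls in track A as its term 5, giving 15625.
Term 14 comes from track B (its 5th entry): 43.
Position 15 → track C, term 5 = 1000.

15625, 43, 1000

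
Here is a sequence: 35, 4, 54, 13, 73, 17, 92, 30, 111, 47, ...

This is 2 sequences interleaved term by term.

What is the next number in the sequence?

Taking every 2nd term gives 2 separate tracks.
Track A: 35, 54, 73, 92, 111 — adding 19 each time.
Track B: 4, 13, 17, 30, 47 — Fibonacci-style (each term is the sum of the two before it).
Position 11 falls in track A as its term 6, giving 130.

130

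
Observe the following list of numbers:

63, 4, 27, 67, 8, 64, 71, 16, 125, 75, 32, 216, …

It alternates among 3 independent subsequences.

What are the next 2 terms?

Taking every 3rd term gives 3 separate tracks.
Track A: 63, 67, 71, 75 — adding 4 each time.
Track B: 4, 8, 16, 32 — powers of 2.
Track C: 27, 64, 125, 216 — perfect cubes starting at 3³.
Position 13 falls in track A as its term 5, giving 79.
The 14th slot belongs to track B; its 5th term is 64.

79, 64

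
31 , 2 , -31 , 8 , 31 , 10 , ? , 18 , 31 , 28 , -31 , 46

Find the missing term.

-31

Odd-indexed and even-indexed terms follow separate rules.
Track A = 31, -31, 31, ?, 31, -31: the oscillation 31·(−1)^(n+1).
Track B = 2, 8, 10, 18, 28, 46: each term equals the sum of the previous two.
So the missing entry in track A is -31.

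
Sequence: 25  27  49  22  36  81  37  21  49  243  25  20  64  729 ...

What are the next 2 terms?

13, 19

Split by position mod 4 into 4 tracks.
Stream A is 25, 36, 49, 64, which is consecutive squares n² from n = 5.
Stream B is 27, 81, 243, 729, which is powers 3^3, 3^4, 3^5, ….
Stream C is 49, 37, 25, which is subtracting 12 each time.
Stream D is 22, 21, 20, which is subtracting 1 each time.
Term 15 comes from stream C (its 4th entry): 13.
Position 16 → stream D, term 4 = 19.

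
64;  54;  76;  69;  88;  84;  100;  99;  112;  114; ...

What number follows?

Taking every 2nd term gives 2 separate tracks.
Stream A: 64, 76, 88, 100, 112 — adding 12 each time.
Stream B: 54, 69, 84, 99, 114 — arithmetic, step +15.
The 11th slot belongs to stream A; its 6th term is 124.

124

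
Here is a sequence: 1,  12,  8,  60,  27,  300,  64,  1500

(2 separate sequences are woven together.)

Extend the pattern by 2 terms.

Taking every 2nd term gives 2 separate tracks.
Stream A is 1, 8, 27, 64, which is perfect cubes starting at 1³.
Stream B is 12, 60, 300, 1500, which is geometric with ratio 5.
The 9th slot belongs to stream A; its 5th term is 125.
Term 10 comes from stream B (its 5th entry): 7500.

125, 7500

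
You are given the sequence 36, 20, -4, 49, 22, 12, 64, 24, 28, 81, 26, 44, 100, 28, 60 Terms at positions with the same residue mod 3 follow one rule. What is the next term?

Read the sequence 3 terms at a time; column i is its own pattern.
Subsequence A: 36, 49, 64, 81, 100 (perfect squares starting at 6²).
Subsequence B: 20, 22, 24, 26, 28 (adding 2 each time).
Subsequence C: -4, 12, 28, 44, 60 (arithmetic with common difference +16).
Position 16 → subsequence A, term 6 = 121.

121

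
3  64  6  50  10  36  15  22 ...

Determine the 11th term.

28

The terms cycle through 2 interleaved subsequences.
Stream A: 3, 6, 10, 15 — the triangular numbers T_2, T_3, ….
Stream B: 64, 50, 36, 22 — arithmetic, step −14.
The 11th slot belongs to stream A; its 6th term is 28.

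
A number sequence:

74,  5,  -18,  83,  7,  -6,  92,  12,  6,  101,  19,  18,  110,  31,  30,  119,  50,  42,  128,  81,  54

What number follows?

Taking every 3rd term gives 3 separate tracks.
Track A: 74, 83, 92, 101, 110, 119, 128 — linear: a_n = 65 + 9·n.
Track B: 5, 7, 12, 19, 31, 50, 81 — a Fibonacci-like recurrence a_n = a_{n-1} + a_{n-2}.
Track C: -18, -6, 6, 18, 30, 42, 54 — adding 12 each time.
Term 22 comes from track A (its 8th entry): 137.

137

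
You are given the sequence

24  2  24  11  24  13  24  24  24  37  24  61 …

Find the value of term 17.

Positions 1, 3, 5, … form one subsequence and positions 2, 4, 6, … form another.
Stream A: 24, 24, 24, 24, 24, 24 (always 24).
Stream B: 2, 11, 13, 24, 37, 61 (a Fibonacci-like recurrence a_n = a_{n-1} + a_{n-2}).
Position 17 falls in stream A as its term 9, giving 24.

24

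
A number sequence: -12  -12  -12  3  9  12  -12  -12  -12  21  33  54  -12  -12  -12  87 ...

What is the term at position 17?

141

The slot pattern repeats as AAABBB (period 6), so there are 2 interleaved tracks.
Track A is -12, -12, -12, -12, -12, -12, -12, -12, -12, which is the constant sequence -12.
Track B is 3, 9, 12, 21, 33, 54, 87, which is each term equals the sum of the previous two.
Position 17 → track B, term 8 = 141.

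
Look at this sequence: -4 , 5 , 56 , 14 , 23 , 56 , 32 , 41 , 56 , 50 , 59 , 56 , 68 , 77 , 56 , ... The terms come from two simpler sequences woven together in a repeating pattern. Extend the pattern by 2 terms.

86, 95

The slot pattern repeats as AAB (period 3), so there are 2 interleaved tracks.
Stream A: -4, 5, 14, 23, 32, 41, 50, 59, 68, 77 (arithmetic, step +9).
Stream B: 56, 56, 56, 56, 56 (constant 56).
Term 16 comes from stream A (its 11th entry): 86.
Term 17 comes from stream A (its 12th entry): 95.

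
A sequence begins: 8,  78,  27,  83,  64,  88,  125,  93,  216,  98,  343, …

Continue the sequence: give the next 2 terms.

103, 512

Odd-indexed and even-indexed terms follow separate rules.
Track A: 8, 27, 64, 125, 216, 343 (perfect cubes starting at 2³).
Track B: 78, 83, 88, 93, 98 (arithmetic with common difference +5).
The 12th slot belongs to track B; its 6th term is 103.
Position 13 → track A, term 7 = 512.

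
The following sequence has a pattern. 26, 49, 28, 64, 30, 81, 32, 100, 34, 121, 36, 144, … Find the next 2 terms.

Positions 1, 3, 5, … form one subsequence and positions 2, 4, 6, … form another.
Stream A is 26, 28, 30, 32, 34, 36, which is adding 2 each time.
Stream B is 49, 64, 81, 100, 121, 144, which is perfect squares starting at 7².
Position 13 → stream A, term 7 = 38.
Term 14 comes from stream B (its 7th entry): 169.

38, 169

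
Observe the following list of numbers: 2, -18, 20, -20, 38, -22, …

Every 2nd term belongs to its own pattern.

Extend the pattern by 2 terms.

Split by position mod 2 into 2 tracks.
Track A: 2, 20, 38 (linear: a_n = -16 + 18·n).
Track B: -18, -20, -22 (subtracting 2 each time).
Position 7 → track A, term 4 = 56.
Term 8 comes from track B (its 4th entry): -24.

56, -24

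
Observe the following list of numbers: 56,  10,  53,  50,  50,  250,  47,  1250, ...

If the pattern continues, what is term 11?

Taking every 2nd term gives 2 separate tracks.
Track A: 56, 53, 50, 47. Linear: a_n = 59 − 3·n.
Track B: 10, 50, 250, 1250. A geometric progression (common ratio 5).
The 11th slot belongs to track A; its 6th term is 41.

41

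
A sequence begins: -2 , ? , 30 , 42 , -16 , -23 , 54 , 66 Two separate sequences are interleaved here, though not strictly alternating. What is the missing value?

Positions follow the repeating pattern AABB; grouping by letter gives 2 tracks.
Track A = -2, ?, -16, -23: subtracting 7 each time.
Track B = 30, 42, 54, 66: adding 12 each time.
So the missing entry in track A is -9.

-9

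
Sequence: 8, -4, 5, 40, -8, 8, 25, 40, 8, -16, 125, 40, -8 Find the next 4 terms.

Read the sequence 4 terms at a time; column i is its own pattern.
Track A: 8, -8, 8, -8 (oscillating between 8 and -8).
Track B: -4, 8, -16 (geometric, ×-2 each step).
Track C: 5, 25, 125 (powers 5^1, 5^2, 5^3, …).
Track D: 40, 40, 40 (constant 40).
Term 14 comes from track B (its 4th entry): 32.
Position 15 falls in track C as its term 4, giving 625.
Position 16 falls in track D as its term 4, giving 40.
The 17th slot belongs to track A; its 5th term is 8.

32, 625, 40, 8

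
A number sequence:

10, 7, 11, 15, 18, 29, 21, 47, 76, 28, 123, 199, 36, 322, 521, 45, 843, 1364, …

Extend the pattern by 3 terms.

55, 2207, 3571

Positions follow the repeating pattern ABB; grouping by letter gives 2 tracks.
Track A: 10, 15, 21, 28, 36, 45 (triangular numbers n(n+1)/2 for n = 4, 5, …).
Track B: 7, 11, 18, 29, 47, 76, 123, 199, 322, 521, 843, 1364 (each term equals the sum of the previous two).
Position 19 → track A, term 7 = 55.
Term 20 comes from track B (its 13th entry): 2207.
The 21st slot belongs to track B; its 14th term is 3571.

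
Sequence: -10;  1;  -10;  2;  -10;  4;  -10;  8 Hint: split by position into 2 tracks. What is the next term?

Positions 1, 3, 5, … form one subsequence and positions 2, 4, 6, … form another.
Stream A = -10, -10, -10, -10: the constant sequence -10.
Stream B = 1, 2, 4, 8: powers 2^0, 2^1, 2^2, ….
The 9th slot belongs to stream A; its 5th term is -10.

-10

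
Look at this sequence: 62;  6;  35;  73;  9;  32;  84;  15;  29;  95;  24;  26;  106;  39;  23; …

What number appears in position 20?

Read the sequence 3 terms at a time; column i is its own pattern.
Stream A: 62, 73, 84, 95, 106. Linear: a_n = 51 + 11·n.
Stream B: 6, 9, 15, 24, 39. Each term equals the sum of the previous two.
Stream C: 35, 32, 29, 26, 23. Arithmetic, step −3.
The 20th slot belongs to stream B; its 7th term is 102.

102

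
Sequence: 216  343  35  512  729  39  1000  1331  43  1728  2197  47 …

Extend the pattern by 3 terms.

The slot pattern repeats as AAB (period 3), so there are 2 interleaved tracks.
Stream A: 216, 343, 512, 729, 1000, 1331, 1728, 2197 (perfect cubes starting at 6³).
Stream B: 35, 39, 43, 47 (adding 4 each time).
The 13th slot belongs to stream A; its 9th term is 2744.
The 14th slot belongs to stream A; its 10th term is 3375.
Position 15 → stream B, term 5 = 51.

2744, 3375, 51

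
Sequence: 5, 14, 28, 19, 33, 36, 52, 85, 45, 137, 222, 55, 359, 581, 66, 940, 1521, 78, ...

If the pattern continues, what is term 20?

3982

The slot pattern repeats as AAB (period 3), so there are 2 interleaved tracks.
Track A: 5, 14, 19, 33, 52, 85, 137, 222, 359, 581, 940, 1521. Each term equals the sum of the previous two.
Track B: 28, 36, 45, 55, 66, 78. Triangular numbers starting at T_7.
The 20th slot belongs to track A; its 14th term is 3982.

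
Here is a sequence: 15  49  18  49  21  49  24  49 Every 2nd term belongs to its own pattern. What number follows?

The terms cycle through 2 interleaved subsequences.
Track A = 15, 18, 21, 24: arithmetic, step +3.
Track B = 49, 49, 49, 49: constant 49.
The 9th slot belongs to track A; its 5th term is 27.

27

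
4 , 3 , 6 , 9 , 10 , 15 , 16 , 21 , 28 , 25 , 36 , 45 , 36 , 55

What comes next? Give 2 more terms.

The slot pattern repeats as ABB (period 3), so there are 2 interleaved tracks.
Track A is 4, 9, 16, 25, 36, which is consecutive squares n² from n = 2.
Track B is 3, 6, 10, 15, 21, 28, 36, 45, 55, which is the triangular numbers T_2, T_3, ….
Position 15 falls in track B as its term 10, giving 66.
Position 16 → track A, term 6 = 49.

66, 49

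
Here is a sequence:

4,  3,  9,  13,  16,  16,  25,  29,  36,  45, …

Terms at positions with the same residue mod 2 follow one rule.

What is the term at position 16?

The terms cycle through 2 interleaved subsequences.
Stream A: 4, 9, 16, 25, 36 — the squares 2², 3², 4², ….
Stream B: 3, 13, 16, 29, 45 — each term equals the sum of the previous two.
Term 16 comes from stream B (its 8th entry): 193.

193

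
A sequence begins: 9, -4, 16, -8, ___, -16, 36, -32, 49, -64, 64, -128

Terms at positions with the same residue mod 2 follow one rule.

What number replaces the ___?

Positions 1, 3, 5, … form one subsequence and positions 2, 4, 6, … form another.
Stream A is 9, 16, ?, 36, 49, 64, which is perfect squares starting at 3².
Stream B is -4, -8, -16, -32, -64, -128, which is geometric, ×2 each step.
Filling stream A at index 3 by its rule yields 25.

25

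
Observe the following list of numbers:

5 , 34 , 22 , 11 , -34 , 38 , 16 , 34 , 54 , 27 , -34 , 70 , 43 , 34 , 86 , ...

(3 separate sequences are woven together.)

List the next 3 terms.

70, -34, 102

Taking every 3rd term gives 3 separate tracks.
Track A = 5, 11, 16, 27, 43: a Fibonacci-like recurrence a_n = a_{n-1} + a_{n-2}.
Track B = 34, -34, 34, -34, 34: oscillating between 34 and -34.
Track C = 22, 38, 54, 70, 86: adding 16 each time.
Position 16 → track A, term 6 = 70.
Position 17 falls in track B as its term 6, giving -34.
Position 18 falls in track C as its term 6, giving 102.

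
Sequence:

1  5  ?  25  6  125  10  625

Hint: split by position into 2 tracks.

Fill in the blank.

The terms cycle through 2 interleaved subsequences.
Track A = 1, ?, 6, 10: triangular numbers n(n+1)/2 for n = 1, 2, ….
Track B = 5, 25, 125, 625: successive powers of 5.
The gap is track A's term 2; the rule gives 3.

3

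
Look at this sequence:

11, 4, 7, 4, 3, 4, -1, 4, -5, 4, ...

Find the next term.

Positions 1, 3, 5, … form one subsequence and positions 2, 4, 6, … form another.
Track A: 11, 7, 3, -1, -5 (subtracting 4 each time).
Track B: 4, 4, 4, 4, 4 (the constant sequence 4).
Position 11 → track A, term 6 = -9.

-9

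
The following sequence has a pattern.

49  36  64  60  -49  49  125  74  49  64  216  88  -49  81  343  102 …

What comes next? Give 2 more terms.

Split by position mod 4 into 4 tracks.
Subsequence A = 49, -49, 49, -49: alternating ±49.
Subsequence B = 36, 49, 64, 81: perfect squares starting at 6².
Subsequence C = 64, 125, 216, 343: the cubes 4³, 5³, 6³, ….
Subsequence D = 60, 74, 88, 102: linear: a_n = 46 + 14·n.
Term 17 comes from subsequence A (its 5th entry): 49.
Position 18 → subsequence B, term 5 = 100.

49, 100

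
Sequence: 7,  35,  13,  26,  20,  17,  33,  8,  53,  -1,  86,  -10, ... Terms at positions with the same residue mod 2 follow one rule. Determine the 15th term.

225

Positions 1, 3, 5, … form one subsequence and positions 2, 4, 6, … form another.
Subsequence A = 7, 13, 20, 33, 53, 86: each term equals the sum of the previous two.
Subsequence B = 35, 26, 17, 8, -1, -10: arithmetic with common difference −9.
Position 15 falls in subsequence A as its term 8, giving 225.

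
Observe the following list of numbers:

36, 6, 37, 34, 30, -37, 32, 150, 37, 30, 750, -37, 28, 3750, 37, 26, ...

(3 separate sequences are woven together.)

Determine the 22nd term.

22

Taking every 3rd term gives 3 separate tracks.
Subsequence A: 36, 34, 32, 30, 28, 26 (arithmetic with common difference −2).
Subsequence B: 6, 30, 150, 750, 3750 (geometric with ratio 5).
Subsequence C: 37, -37, 37, -37, 37 (the oscillation 37·(−1)^(n+1)).
Position 22 falls in subsequence A as its term 8, giving 22.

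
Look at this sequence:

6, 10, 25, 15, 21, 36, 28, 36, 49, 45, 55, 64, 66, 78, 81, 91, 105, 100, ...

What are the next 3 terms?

Reading positions in blocks of 3 reveals the pattern AAB — 2 tracks woven together.
Subsequence A is 6, 10, 15, 21, 28, 36, 45, 55, 66, 78, 91, 105, which is triangular numbers n(n+1)/2 for n = 3, 4, ….
Subsequence B is 25, 36, 49, 64, 81, 100, which is the squares 5², 6², 7², ….
The 19th slot belongs to subsequence A; its 13th term is 120.
Position 20 falls in subsequence A as its term 14, giving 136.
The 21st slot belongs to subsequence B; its 7th term is 121.

120, 136, 121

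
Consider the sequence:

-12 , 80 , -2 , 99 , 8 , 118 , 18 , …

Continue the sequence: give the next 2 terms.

137, 28

Taking every 2nd term gives 2 separate tracks.
Track A is -12, -2, 8, 18, which is arithmetic, step +10.
Track B is 80, 99, 118, which is arithmetic, step +19.
Position 8 falls in track B as its term 4, giving 137.
Position 9 → track A, term 5 = 28.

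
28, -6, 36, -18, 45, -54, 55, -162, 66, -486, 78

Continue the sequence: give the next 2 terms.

-1458, 91

The terms cycle through 2 interleaved subsequences.
Stream A = 28, 36, 45, 55, 66, 78: triangular numbers starting at T_7.
Stream B = -6, -18, -54, -162, -486: geometric with ratio 3.
Position 12 → stream B, term 6 = -1458.
Position 13 → stream A, term 7 = 91.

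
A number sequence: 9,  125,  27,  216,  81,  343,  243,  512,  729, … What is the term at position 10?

Split by position mod 2 into 2 tracks.
Track A = 9, 27, 81, 243, 729: successive powers of 3.
Track B = 125, 216, 343, 512: perfect cubes starting at 5³.
Term 10 comes from track B (its 5th entry): 729.

729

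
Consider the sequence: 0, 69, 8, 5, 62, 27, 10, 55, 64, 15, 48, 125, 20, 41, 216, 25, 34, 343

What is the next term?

Split by position mod 3: positions 1, 4, 7, … form one track, and each other residue class forms its own.
Track A: 0, 5, 10, 15, 20, 25 (arithmetic with common difference +5).
Track B: 69, 62, 55, 48, 41, 34 (linear: a_n = 76 − 7·n).
Track C: 8, 27, 64, 125, 216, 343 (the cubes 2³, 3³, 4³, …).
Term 19 comes from track A (its 7th entry): 30.

30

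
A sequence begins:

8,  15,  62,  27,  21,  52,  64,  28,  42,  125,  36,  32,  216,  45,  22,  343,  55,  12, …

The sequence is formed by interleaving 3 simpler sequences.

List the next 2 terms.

512, 66

The terms cycle through 3 interleaved subsequences.
Subsequence A: 8, 27, 64, 125, 216, 343 (consecutive cubes n³ from n = 2).
Subsequence B: 15, 21, 28, 36, 45, 55 (the triangular numbers T_5, T_6, …).
Subsequence C: 62, 52, 42, 32, 22, 12 (arithmetic, step −10).
Position 19 → subsequence A, term 7 = 512.
Position 20 → subsequence B, term 7 = 66.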